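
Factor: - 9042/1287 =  - 2^1*3^ ( - 1 )*13^( - 1)*137^1 = - 274/39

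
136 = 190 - 54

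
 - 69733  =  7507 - 77240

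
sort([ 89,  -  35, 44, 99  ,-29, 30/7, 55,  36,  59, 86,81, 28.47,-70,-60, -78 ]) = [  -  78, - 70,-60, - 35 , - 29,  30/7, 28.47,36, 44, 55 , 59, 81, 86, 89,99]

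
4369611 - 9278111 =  - 4908500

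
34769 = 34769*1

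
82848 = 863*96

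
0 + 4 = 4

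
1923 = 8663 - 6740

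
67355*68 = 4580140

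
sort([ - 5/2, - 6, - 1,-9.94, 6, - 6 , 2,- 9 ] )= [ - 9.94, - 9, - 6, - 6, - 5/2,-1 , 2,6 ] 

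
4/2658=2/1329  =  0.00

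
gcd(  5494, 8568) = 2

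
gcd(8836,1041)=1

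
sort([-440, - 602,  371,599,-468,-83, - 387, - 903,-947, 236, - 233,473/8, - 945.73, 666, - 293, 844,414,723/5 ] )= [ - 947, - 945.73, - 903, - 602,-468,-440, - 387, - 293, - 233,-83, 473/8, 723/5, 236, 371, 414, 599,666,  844] 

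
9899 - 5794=4105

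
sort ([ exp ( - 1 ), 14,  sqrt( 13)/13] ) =[ sqrt( 13 )/13 , exp(  -  1 ),14]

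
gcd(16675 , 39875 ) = 725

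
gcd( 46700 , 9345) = 5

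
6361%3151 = 59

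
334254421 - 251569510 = 82684911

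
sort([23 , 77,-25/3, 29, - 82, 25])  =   [  -  82, - 25/3, 23,25 , 29 , 77 ] 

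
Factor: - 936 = - 2^3*3^2* 13^1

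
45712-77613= - 31901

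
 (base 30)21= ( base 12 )51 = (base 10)61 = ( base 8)75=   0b111101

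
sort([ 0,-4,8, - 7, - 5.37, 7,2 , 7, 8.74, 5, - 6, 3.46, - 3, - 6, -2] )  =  [ -7,-6, - 6, - 5.37, - 4, - 3, - 2 , 0,2, 3.46, 5,7,7, 8, 8.74]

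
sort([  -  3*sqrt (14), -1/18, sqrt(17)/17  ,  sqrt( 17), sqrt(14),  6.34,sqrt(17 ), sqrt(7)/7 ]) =[-3*sqrt(14 ),-1/18, sqrt( 17) /17,sqrt( 7)/7 , sqrt(14 ), sqrt(17) , sqrt( 17 ), 6.34 ]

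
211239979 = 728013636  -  516773657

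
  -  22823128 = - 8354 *2732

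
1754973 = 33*53181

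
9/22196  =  9/22196 = 0.00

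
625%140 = 65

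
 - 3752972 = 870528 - 4623500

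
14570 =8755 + 5815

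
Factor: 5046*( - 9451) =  - 2^1*3^1*13^1*29^2*727^1 = -47689746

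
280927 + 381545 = 662472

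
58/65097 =58/65097 = 0.00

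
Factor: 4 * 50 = 200 = 2^3*5^2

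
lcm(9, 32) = 288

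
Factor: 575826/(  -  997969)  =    -  2^1*3^1*7^( - 1 ) * 95971^1*142567^( - 1)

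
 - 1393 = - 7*199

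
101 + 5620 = 5721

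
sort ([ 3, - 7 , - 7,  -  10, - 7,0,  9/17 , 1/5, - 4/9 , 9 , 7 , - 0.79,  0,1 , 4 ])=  [ - 10, - 7, - 7, - 7 , - 0.79 , - 4/9,0,  0,1/5, 9/17 , 1, 3,4,7,9] 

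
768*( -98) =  - 75264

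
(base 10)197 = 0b11000101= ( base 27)78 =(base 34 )5r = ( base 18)AH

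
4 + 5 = 9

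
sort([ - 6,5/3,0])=[ - 6, 0,  5/3 ] 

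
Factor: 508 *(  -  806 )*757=  -  309952136  =  -2^3*13^1 * 31^1 * 127^1*757^1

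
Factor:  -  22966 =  - 2^1*11483^1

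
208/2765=208/2765 = 0.08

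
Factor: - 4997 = -19^1*263^1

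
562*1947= 1094214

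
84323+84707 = 169030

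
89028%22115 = 568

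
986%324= 14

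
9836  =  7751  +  2085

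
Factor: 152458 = 2^1*31^1*2459^1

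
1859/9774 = 1859/9774 = 0.19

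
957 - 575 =382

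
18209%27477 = 18209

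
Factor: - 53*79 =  - 4187 =- 53^1*79^1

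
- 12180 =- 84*145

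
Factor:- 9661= - 9661^1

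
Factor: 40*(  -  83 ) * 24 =-2^6*3^1*5^1*83^1 = - 79680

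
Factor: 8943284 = 2^2 * 7^2*103^1*443^1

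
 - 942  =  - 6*157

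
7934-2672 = 5262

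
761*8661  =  6591021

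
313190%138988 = 35214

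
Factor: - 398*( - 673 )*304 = 81427616 = 2^5*19^1*199^1*673^1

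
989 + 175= 1164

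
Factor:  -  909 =-3^2*101^1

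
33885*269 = 9115065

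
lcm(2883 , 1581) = 49011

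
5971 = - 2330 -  -8301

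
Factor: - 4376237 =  - 4376237^1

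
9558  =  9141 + 417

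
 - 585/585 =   -  1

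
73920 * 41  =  3030720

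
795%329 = 137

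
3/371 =3/371 = 0.01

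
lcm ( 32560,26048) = 130240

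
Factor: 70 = 2^1*5^1*7^1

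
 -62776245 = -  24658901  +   - 38117344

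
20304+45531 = 65835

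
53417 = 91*587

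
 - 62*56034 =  - 3474108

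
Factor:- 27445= - 5^1 *11^1*499^1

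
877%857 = 20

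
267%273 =267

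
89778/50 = 44889/25=1795.56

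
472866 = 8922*53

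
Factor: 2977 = 13^1*229^1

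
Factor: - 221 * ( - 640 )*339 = 2^7*3^1 * 5^1*13^1* 17^1* 113^1 = 47948160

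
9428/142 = 66 + 28/71 = 66.39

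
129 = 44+85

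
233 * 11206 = 2610998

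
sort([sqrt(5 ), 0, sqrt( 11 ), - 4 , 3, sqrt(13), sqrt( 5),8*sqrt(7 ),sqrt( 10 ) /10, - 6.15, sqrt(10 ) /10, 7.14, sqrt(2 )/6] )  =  [ - 6.15, - 4, 0, sqrt( 2 ) /6,sqrt(10)/10, sqrt( 10 ) /10,sqrt( 5),sqrt(5), 3, sqrt( 11 ), sqrt( 13), 7.14 , 8*sqrt(7 )]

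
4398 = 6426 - 2028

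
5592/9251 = 5592/9251 =0.60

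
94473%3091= 1743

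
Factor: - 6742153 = - 11^1*612923^1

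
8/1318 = 4/659= 0.01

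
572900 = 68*8425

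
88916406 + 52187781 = 141104187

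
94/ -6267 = -1 +6173/6267 = -0.01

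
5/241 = 5/241 = 0.02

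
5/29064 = 5/29064 = 0.00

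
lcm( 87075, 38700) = 348300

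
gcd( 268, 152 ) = 4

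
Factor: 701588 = 2^2*43^1*4079^1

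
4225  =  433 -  - 3792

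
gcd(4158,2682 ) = 18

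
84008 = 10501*8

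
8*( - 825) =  - 6600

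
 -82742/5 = -16549 + 3/5 = -16548.40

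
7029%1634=493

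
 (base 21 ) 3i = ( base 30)2L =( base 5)311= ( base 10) 81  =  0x51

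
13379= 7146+6233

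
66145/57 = 66145/57 = 1160.44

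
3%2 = 1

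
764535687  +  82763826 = 847299513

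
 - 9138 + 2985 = -6153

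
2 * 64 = 128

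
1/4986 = 1/4986=   0.00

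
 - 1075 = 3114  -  4189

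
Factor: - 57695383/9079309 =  - 17^(  -  1 )*534077^( - 1 )*57695383^1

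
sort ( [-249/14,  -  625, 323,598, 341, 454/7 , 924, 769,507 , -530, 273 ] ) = [-625, - 530, - 249/14,  454/7, 273,323 , 341,507, 598,769,924]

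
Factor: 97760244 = 2^2*3^1*19^2*22567^1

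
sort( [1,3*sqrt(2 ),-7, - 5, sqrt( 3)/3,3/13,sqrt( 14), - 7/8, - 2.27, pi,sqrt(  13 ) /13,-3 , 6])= [  -  7,-5, - 3, - 2.27, -7/8,3/13,sqrt(13)/13,sqrt(3) /3,1,pi,  sqrt( 14),3*sqrt (2 ),  6 ]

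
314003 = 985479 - 671476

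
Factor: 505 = 5^1*101^1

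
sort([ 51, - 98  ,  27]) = [-98,27,51]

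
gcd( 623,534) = 89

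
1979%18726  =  1979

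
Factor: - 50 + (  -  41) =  -91=- 7^1*13^1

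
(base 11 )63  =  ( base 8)105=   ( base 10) 69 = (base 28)2D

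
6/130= 3/65  =  0.05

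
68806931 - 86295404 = - 17488473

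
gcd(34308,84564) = 36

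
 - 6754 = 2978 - 9732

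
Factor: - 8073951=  - 3^1*2691317^1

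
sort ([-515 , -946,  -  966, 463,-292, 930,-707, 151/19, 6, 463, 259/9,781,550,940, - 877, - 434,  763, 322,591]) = [-966, - 946, - 877, - 707,-515,-434, - 292, 6, 151/19  ,  259/9,  322, 463,463, 550, 591, 763, 781, 930,940 ] 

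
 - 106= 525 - 631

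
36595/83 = 36595/83 = 440.90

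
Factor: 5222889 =3^2*7^1*82903^1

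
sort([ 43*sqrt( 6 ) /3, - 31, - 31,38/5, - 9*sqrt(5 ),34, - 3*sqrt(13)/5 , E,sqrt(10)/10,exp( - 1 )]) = [ - 31, - 31, - 9  *sqrt( 5), - 3*sqrt( 13 )/5, sqrt( 10)/10,exp( - 1), E,38/5,34,43 *sqrt(6 )/3]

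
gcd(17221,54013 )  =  1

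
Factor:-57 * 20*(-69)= 78660 = 2^2* 3^2*5^1 * 19^1*23^1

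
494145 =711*695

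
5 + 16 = 21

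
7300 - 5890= 1410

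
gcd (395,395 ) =395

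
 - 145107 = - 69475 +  - 75632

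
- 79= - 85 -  - 6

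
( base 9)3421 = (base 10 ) 2530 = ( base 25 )415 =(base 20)66a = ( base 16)9E2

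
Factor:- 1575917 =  - 7^1 * 17^2* 19^1 * 41^1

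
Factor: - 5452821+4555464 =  - 897357 = - 3^1*31^1*9649^1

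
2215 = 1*2215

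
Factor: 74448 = 2^4 *3^2*11^1*47^1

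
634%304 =26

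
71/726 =71/726= 0.10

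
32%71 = 32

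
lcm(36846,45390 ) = 3131910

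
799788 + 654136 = 1453924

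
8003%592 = 307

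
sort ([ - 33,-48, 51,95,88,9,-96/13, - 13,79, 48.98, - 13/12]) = [ - 48, - 33, - 13, - 96/13, - 13/12,9 , 48.98,51 , 79,88,95 ]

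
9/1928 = 9/1928 = 0.00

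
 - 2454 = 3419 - 5873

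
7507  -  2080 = 5427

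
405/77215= 81/15443 =0.01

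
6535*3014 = 19696490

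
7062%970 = 272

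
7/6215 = 7/6215 = 0.00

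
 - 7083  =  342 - 7425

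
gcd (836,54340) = 836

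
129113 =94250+34863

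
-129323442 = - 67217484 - 62105958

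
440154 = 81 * 5434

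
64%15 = 4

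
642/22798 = 321/11399 = 0.03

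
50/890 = 5/89=0.06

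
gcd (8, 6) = 2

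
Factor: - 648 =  - 2^3 * 3^4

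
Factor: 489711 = 3^1*239^1*683^1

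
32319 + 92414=124733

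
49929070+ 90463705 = 140392775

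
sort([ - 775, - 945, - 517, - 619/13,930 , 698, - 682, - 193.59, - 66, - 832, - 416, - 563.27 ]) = [ - 945, - 832 , - 775, - 682, - 563.27 , - 517, - 416,-193.59, - 66, - 619/13,698, 930] 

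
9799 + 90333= 100132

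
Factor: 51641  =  113^1*457^1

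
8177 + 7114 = 15291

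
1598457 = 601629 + 996828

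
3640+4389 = 8029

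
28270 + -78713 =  - 50443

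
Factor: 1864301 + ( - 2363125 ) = -2^3*23^1*2711^1 = - 498824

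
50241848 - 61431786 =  - 11189938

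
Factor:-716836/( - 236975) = 2^2*5^( - 2)*9479^( - 1) * 179209^1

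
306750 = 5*61350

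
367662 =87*4226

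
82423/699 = 117 + 640/699 = 117.92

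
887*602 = 533974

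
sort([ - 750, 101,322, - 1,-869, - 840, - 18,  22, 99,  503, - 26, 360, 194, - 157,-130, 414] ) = [ - 869,-840,-750 ,-157,  -  130,  -  26, - 18, - 1, 22, 99,101, 194 , 322, 360,414,503]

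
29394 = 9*3266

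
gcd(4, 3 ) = 1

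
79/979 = 79/979 = 0.08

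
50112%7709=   3858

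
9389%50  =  39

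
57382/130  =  2207/5 =441.40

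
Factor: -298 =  - 2^1*149^1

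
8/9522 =4/4761 = 0.00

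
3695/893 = 4 + 123/893= 4.14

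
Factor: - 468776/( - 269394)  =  308/177 = 2^2 *3^( - 1 )*  7^1*11^1*59^(-1) 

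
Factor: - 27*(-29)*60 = 2^2*3^4*5^1*29^1 = 46980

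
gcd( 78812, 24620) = 4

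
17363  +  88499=105862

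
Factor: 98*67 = 6566 = 2^1*7^2*67^1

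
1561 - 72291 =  - 70730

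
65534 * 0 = 0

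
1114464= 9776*114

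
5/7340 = 1/1468 = 0.00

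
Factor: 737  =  11^1*67^1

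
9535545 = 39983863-30448318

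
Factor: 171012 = 2^2* 3^1*14251^1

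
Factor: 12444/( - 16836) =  - 17^1*23^(-1) = - 17/23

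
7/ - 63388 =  - 7/63388 = - 0.00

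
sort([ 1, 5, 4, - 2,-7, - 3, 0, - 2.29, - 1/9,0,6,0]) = [ - 7, - 3, - 2.29, - 2, - 1/9,0, 0 , 0 , 1, 4,  5,  6 ]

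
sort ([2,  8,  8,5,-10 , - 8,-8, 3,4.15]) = [ - 10, - 8,-8, 2, 3, 4.15,  5, 8,  8 ] 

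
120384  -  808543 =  - 688159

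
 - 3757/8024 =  - 1 + 251/472=-0.47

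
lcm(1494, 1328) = 11952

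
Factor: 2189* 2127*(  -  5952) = -2^6*3^2*11^1*31^1 *199^1 *709^1 = -  27712529856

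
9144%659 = 577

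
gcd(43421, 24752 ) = 7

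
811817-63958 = 747859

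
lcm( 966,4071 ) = 56994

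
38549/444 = 86 + 365/444 = 86.82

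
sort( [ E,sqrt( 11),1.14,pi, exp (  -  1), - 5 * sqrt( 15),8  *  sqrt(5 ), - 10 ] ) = [ - 5*sqrt( 15),-10,exp( - 1) , 1.14, E,pi, sqrt( 11 ),8*sqrt( 5 )]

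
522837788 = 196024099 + 326813689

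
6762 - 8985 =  - 2223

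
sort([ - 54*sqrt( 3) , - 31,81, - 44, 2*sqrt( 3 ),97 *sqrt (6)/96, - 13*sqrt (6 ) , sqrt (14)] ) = [ - 54*sqrt( 3), -44, - 13*sqrt(6) ,-31 , 97*sqrt ( 6 )/96 , 2*sqrt( 3) , sqrt( 14), 81]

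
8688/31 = 280 + 8/31 = 280.26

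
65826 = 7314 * 9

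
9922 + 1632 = 11554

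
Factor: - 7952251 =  - 1319^1 * 6029^1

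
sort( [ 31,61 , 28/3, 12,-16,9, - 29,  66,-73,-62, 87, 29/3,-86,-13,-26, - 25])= [ - 86, - 73,  -  62,-29,-26,-25, - 16, - 13,9, 28/3,29/3, 12,  31, 61, 66, 87]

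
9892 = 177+9715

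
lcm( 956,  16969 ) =67876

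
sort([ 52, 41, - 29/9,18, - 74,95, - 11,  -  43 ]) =[ - 74, - 43, - 11, - 29/9,18 , 41, 52,95]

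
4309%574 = 291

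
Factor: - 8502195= - 3^1  *  5^1*13^1 *59^1*739^1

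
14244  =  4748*3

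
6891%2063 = 702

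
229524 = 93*2468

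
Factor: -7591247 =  -7591247^1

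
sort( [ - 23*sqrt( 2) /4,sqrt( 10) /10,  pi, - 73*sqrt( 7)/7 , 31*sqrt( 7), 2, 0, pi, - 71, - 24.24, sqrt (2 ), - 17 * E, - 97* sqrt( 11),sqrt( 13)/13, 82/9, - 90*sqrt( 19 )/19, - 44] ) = [ - 97*sqrt(11), - 71, - 17 * E, - 44, - 73*sqrt( 7)/7, - 24.24, - 90*sqrt(19)/19, - 23*sqrt ( 2)/4, 0,sqrt( 13)/13, sqrt(10)/10 , sqrt( 2),2 , pi, pi, 82/9,31*sqrt( 7)]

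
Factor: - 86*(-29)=2^1 * 29^1 * 43^1 = 2494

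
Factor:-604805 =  -5^1 * 73^1*1657^1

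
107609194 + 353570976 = 461180170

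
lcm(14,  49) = 98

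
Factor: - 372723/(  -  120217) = 3^1*13^1*19^1*239^(-1) = 741/239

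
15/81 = 5/27 = 0.19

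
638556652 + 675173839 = 1313730491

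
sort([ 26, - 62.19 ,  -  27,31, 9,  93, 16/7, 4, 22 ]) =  [ - 62.19, - 27,16/7,4 , 9, 22, 26, 31, 93]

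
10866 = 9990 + 876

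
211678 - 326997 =  -  115319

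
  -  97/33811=-97/33811 = - 0.00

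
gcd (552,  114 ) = 6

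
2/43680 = 1/21840  =  0.00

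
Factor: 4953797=4953797^1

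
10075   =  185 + 9890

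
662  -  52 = 610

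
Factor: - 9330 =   -  2^1*3^1 * 5^1  *311^1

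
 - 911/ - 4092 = 911/4092= 0.22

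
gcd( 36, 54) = 18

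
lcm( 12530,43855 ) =87710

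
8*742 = 5936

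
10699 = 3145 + 7554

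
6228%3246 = 2982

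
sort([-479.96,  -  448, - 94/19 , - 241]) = [-479.96,-448, - 241,-94/19]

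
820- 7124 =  - 6304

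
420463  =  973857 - 553394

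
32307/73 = 32307/73 = 442.56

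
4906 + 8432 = 13338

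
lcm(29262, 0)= 0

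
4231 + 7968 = 12199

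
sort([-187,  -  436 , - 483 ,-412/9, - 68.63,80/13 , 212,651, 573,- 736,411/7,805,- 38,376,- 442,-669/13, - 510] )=[  -  736, - 510, - 483,-442, - 436, - 187,-68.63, - 669/13, - 412/9,-38,80/13,  411/7, 212, 376, 573,  651, 805] 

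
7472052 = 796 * 9387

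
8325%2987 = 2351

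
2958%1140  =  678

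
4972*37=183964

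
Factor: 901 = 17^1*53^1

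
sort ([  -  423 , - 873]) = [ - 873 ,-423]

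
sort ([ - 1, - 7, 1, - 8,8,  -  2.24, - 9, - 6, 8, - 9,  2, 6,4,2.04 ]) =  [ - 9,-9, - 8, - 7, - 6, - 2.24, - 1,1, 2, 2.04, 4,  6,8,8]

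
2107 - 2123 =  - 16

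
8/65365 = 8/65365 = 0.00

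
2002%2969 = 2002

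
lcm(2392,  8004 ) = 208104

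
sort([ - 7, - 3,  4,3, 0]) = [ - 7, - 3, 0, 3,  4]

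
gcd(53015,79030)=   5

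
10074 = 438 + 9636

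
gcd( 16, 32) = 16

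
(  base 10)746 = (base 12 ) 522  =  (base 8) 1352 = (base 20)1H6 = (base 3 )1000122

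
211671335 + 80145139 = 291816474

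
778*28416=22107648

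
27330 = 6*4555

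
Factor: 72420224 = 2^7*293^1 * 1931^1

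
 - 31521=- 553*57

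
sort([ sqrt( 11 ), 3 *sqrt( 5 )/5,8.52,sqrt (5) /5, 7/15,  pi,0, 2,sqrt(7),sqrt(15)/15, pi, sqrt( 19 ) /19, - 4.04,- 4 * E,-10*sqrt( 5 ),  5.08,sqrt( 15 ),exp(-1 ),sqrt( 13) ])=[-10 *sqrt(5),-4*E , - 4.04 , 0,sqrt( 19)/19,sqrt( 15)/15, exp (-1),sqrt ( 5 ) /5,7/15, 3*sqrt( 5 )/5,  2 , sqrt( 7), pi, pi , sqrt( 11),sqrt( 13 ), sqrt(15 ),  5.08 , 8.52] 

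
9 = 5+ 4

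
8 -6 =2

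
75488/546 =5392/39  =  138.26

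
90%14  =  6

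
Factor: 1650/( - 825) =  - 2 = - 2^1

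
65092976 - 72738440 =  - 7645464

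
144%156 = 144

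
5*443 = 2215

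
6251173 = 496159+5755014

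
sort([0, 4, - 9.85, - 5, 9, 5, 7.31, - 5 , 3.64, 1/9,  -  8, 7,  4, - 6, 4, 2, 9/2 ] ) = [ -9.85, - 8, - 6,-5, - 5,0,  1/9, 2,3.64,4 , 4,  4, 9/2, 5, 7 , 7.31,9]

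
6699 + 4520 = 11219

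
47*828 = 38916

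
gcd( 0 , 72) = 72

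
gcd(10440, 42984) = 72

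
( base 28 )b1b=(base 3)102212212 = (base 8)20727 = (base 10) 8663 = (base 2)10000111010111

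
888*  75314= 66878832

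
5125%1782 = 1561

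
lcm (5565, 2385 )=16695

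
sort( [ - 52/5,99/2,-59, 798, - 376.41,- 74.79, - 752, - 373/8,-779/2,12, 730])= [ - 752, - 779/2, - 376.41, - 74.79, -59, - 373/8, - 52/5, 12,99/2,730, 798]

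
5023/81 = 5023/81  =  62.01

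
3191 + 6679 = 9870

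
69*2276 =157044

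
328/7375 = 328/7375= 0.04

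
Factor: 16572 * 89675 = 1486094100=2^2 * 3^1*5^2 * 17^1 *211^1 *1381^1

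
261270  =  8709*30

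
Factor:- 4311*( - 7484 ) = 2^2*3^2*479^1*1871^1 = 32263524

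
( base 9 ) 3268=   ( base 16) 96B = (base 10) 2411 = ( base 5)34121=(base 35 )1xv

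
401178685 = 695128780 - 293950095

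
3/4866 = 1/1622   =  0.00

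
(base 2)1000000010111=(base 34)3j5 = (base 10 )4119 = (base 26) 62b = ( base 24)73f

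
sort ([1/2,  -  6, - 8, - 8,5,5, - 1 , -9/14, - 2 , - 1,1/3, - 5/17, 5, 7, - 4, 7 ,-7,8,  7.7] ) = [ - 8, - 8 , - 7, - 6,  -  4,  -  2, - 1,-1, - 9/14, - 5/17,1/3,  1/2,5, 5,5,7, 7,  7.7,8 ] 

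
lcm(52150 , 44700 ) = 312900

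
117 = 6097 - 5980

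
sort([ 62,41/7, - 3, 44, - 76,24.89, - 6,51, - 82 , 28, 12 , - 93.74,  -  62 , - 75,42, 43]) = [ - 93.74,-82, - 76, - 75, - 62,-6, - 3,41/7,12, 24.89,28,42,  43, 44,51, 62 ]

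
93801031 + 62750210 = 156551241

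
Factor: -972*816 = -793152  =  -  2^6*3^6*17^1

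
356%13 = 5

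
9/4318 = 9/4318 = 0.00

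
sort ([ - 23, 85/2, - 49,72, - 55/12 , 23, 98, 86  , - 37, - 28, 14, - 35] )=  [ - 49, -37, - 35, - 28 , - 23, - 55/12,14, 23, 85/2,72, 86, 98]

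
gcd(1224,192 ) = 24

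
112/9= 12 + 4/9 =12.44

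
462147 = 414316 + 47831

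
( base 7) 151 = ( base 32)2l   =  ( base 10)85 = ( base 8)125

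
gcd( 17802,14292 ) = 18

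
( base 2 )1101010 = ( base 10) 106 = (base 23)4e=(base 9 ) 127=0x6A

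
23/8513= 23/8513 = 0.00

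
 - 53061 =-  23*2307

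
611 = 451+160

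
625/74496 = 625/74496 =0.01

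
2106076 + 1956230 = 4062306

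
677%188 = 113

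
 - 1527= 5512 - 7039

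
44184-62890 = -18706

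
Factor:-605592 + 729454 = 2^1 *17^1* 3643^1 = 123862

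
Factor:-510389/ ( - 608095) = 5^( - 1 )*11^1*19^(  -  1)*37^(-1)* 173^(-1)*46399^1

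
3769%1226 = 91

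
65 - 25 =40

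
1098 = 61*18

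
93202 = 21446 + 71756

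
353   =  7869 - 7516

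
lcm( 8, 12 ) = 24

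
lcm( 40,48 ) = 240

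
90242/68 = 45121/34  =  1327.09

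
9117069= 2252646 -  - 6864423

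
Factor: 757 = 757^1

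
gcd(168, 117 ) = 3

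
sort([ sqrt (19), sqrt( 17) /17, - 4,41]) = [ - 4,sqrt( 17 )/17,sqrt( 19),41 ]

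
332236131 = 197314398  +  134921733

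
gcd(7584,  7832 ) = 8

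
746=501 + 245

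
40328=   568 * 71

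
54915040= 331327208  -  276412168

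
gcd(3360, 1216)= 32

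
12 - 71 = -59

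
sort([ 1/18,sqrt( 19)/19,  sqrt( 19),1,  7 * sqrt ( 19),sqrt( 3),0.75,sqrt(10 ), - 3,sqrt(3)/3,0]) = [ - 3,0,1/18,sqrt (19)/19, sqrt( 3 )/3,0.75,  1,  sqrt(3 ), sqrt (10),  sqrt( 19 ),7*sqrt(19)] 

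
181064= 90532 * 2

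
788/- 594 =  - 394/297 = - 1.33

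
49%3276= 49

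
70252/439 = 70252/439 =160.03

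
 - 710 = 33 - 743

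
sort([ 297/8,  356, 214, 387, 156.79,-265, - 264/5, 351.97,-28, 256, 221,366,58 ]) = [  -  265,  -  264/5, - 28, 297/8, 58,156.79 , 214,221, 256,351.97, 356,366, 387]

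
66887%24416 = 18055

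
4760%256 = 152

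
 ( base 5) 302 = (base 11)70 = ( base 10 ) 77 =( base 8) 115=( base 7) 140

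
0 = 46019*0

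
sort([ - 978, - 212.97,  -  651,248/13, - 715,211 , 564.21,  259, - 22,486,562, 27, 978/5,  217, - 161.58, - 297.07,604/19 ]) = [ - 978,  -  715,  -  651, - 297.07,-212.97, - 161.58, - 22,248/13,27 , 604/19,  978/5,211,217,259,486 , 562 , 564.21] 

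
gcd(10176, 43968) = 192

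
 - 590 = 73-663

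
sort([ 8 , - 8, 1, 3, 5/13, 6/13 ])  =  [-8, 5/13, 6/13, 1, 3 , 8] 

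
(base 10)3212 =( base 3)11101222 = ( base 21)75K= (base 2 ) 110010001100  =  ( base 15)E42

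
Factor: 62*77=4774 = 2^1 * 7^1*11^1 * 31^1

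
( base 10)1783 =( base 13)A72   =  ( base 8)3367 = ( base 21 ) 40J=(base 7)5125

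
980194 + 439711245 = 440691439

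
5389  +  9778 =15167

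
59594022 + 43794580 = 103388602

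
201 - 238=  - 37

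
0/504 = 0 = 0.00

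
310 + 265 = 575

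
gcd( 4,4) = 4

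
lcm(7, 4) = 28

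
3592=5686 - 2094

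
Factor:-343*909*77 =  - 24007599=- 3^2*7^4*11^1  *  101^1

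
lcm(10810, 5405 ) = 10810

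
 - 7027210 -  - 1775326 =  - 5251884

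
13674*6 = 82044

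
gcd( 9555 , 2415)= 105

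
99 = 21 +78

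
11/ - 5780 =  - 11/5780 = - 0.00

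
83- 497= - 414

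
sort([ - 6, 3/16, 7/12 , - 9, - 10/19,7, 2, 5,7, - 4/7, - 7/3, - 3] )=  [-9, - 6, - 3, - 7/3, - 4/7, - 10/19, 3/16,  7/12,2,5,  7  ,  7]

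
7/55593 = 7/55593  =  0.00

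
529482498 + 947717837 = 1477200335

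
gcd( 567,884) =1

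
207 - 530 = - 323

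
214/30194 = 107/15097 =0.01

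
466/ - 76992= - 233/38496 = - 0.01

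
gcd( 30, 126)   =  6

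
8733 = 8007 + 726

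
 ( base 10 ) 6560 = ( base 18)1248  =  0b1100110100000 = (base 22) dc4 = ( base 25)aca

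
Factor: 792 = 2^3 * 3^2*11^1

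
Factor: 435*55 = 23925 = 3^1* 5^2*11^1*29^1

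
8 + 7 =15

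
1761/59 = 29+50/59 = 29.85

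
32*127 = 4064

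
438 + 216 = 654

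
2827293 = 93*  30401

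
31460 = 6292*5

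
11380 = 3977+7403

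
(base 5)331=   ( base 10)91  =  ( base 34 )2n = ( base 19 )4f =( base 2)1011011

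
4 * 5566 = 22264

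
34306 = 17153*2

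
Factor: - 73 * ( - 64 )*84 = 2^8*3^1*7^1*73^1 = 392448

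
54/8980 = 27/4490 = 0.01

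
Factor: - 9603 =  -3^2*11^1*97^1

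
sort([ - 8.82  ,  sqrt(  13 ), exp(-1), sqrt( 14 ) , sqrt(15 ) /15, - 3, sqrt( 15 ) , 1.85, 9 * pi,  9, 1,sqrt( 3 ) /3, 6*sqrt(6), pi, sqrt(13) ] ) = [ - 8.82, - 3, sqrt(15 ) /15,  exp( -1 ),  sqrt( 3)/3, 1,1.85, pi  ,  sqrt (13),sqrt( 13 ), sqrt( 14 ), sqrt( 15 ),  9, 6*sqrt( 6 ), 9*pi]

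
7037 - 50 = 6987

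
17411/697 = 24 + 683/697= 24.98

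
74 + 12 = 86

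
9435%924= 195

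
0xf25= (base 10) 3877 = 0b111100100101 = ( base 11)2a05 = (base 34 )3C1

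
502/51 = 502/51 = 9.84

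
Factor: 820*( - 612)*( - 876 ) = 439611840= 2^6*3^3*5^1*17^1*41^1*73^1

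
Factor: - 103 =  - 103^1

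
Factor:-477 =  -3^2*53^1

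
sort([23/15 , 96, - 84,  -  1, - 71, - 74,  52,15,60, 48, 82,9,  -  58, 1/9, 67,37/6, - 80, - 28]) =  [ - 84, - 80, - 74, - 71 , - 58,-28, - 1, 1/9, 23/15, 37/6, 9, 15, 48, 52, 60, 67, 82 , 96] 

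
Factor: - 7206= -2^1*3^1*1201^1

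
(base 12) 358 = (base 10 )500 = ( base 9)615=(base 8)764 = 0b111110100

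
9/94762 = 9/94762 = 0.00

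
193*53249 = 10277057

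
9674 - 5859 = 3815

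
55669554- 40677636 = 14991918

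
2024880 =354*5720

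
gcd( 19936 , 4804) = 4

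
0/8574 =0 = 0.00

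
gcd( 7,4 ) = 1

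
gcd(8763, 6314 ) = 1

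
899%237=188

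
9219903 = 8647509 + 572394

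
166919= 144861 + 22058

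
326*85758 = 27957108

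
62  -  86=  - 24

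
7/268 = 7/268 = 0.03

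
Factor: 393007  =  393007^1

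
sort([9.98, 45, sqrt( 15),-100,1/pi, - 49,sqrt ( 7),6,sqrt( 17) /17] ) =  [-100 ,-49,sqrt( 17)/17,1/pi,sqrt( 7),sqrt( 15 ),6,9.98, 45 ] 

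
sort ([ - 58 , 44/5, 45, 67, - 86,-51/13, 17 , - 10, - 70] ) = [ - 86, - 70,-58,  -  10, - 51/13, 44/5,17, 45,67]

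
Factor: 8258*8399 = 69358942=2^1 * 37^1*227^1*4129^1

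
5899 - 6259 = -360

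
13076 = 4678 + 8398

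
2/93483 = 2/93483= 0.00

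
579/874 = 579/874 = 0.66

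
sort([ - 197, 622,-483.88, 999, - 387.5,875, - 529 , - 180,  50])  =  [ - 529, - 483.88, -387.5, - 197, - 180,  50, 622,875, 999] 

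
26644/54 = 493  +  11/27 = 493.41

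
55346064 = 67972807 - 12626743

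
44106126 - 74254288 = -30148162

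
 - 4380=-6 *730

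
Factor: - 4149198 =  - 2^1 * 3^3*76837^1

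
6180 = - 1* ( - 6180)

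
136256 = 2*68128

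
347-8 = 339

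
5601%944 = 881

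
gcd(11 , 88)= 11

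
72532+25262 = 97794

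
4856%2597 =2259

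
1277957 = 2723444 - 1445487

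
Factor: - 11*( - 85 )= 935 = 5^1*11^1*17^1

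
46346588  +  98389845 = 144736433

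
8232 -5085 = 3147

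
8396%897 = 323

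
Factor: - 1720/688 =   -  2^(  -  1)*5^1 = - 5/2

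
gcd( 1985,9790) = 5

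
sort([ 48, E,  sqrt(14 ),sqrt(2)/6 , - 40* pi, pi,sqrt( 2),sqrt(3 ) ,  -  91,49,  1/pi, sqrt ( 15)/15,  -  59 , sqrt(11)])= [ - 40*pi,  -  91, -59,sqrt( 2 )/6, sqrt( 15)/15,1/pi,sqrt(2), sqrt(3),E , pi,  sqrt( 11),sqrt(  14),48,49 ] 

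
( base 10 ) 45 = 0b101101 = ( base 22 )21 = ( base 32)1d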